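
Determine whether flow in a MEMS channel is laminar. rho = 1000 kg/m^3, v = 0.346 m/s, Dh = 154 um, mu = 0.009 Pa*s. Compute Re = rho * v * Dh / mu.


Step 1: Convert Dh to meters: Dh = 154e-6 m
Step 2: Re = rho * v * Dh / mu
Re = 1000 * 0.346 * 154e-6 / 0.009
Re = 5.92
Since Re = 5.92 is below ~2300, the flow is laminar.


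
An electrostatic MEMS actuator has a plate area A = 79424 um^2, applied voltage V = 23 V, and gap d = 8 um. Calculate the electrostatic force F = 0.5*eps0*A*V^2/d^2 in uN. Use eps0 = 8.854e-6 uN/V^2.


Step 1: Identify parameters.
eps0 = 8.854e-6 uN/V^2, A = 79424 um^2, V = 23 V, d = 8 um
Step 2: Compute V^2 = 23^2 = 529
Step 3: Compute d^2 = 8^2 = 64
Step 4: F = 0.5 * 8.854e-6 * 79424 * 529 / 64
F = 2.906 uN


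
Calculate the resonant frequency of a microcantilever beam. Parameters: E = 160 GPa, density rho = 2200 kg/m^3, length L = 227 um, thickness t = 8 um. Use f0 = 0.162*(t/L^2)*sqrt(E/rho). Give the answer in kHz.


Step 1: Convert units to SI.
t_SI = 8e-6 m, L_SI = 227e-6 m
Step 2: Calculate sqrt(E/rho).
sqrt(160e9 / 2200) = 8528.03 m/s
Step 3: Compute f0.
f0 = 0.162 * 8e-6 / (227e-6)^2 * 8528.03 = 214487.5 Hz = 214.49 kHz


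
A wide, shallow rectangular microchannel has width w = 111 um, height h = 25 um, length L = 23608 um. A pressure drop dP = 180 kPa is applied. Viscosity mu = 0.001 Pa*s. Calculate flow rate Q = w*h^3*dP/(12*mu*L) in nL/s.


Step 1: Convert all dimensions to SI (meters).
w = 111e-6 m, h = 25e-6 m, L = 23608e-6 m, dP = 180e3 Pa
Step 2: Q = w * h^3 * dP / (12 * mu * L)
Q = 111e-6 * (25e-6)^3 * 180e3 / (12 * 0.001 * 23608e-6) = 1.10198344e-09 m^3/s
Step 3: Convert Q from m^3/s to nL/s (1 m^3 = 1e12 nL, so multiply by 1e12).
Q = 1101.983 nL/s


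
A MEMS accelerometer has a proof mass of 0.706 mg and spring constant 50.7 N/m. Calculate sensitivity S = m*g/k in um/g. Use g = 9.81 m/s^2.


Step 1: Convert mass: m = 0.706 mg = 7.06e-07 kg
Step 2: S = m * g / k = 7.06e-07 * 9.81 / 50.7
Step 3: S = 1.37e-07 m/g
Step 4: Convert to um/g: S = 0.137 um/g


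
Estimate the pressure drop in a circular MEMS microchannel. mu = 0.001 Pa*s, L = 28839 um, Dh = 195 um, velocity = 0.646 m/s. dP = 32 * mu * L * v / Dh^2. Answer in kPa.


Step 1: Convert to SI: L = 28839e-6 m, Dh = 195e-6 m
Step 2: dP = 32 * 0.001 * 28839e-6 * 0.646 / (195e-6)^2
Step 3: dP = 15678.10 Pa
Step 4: Convert to kPa: dP = 15.68 kPa


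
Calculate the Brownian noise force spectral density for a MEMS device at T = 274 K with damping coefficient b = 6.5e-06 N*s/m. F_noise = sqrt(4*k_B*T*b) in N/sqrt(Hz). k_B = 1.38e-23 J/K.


Step 1: Compute 4 * k_B * T * b
= 4 * 1.38e-23 * 274 * 6.5e-06
= 9.8311e-26 N^2/Hz
Step 2: F_noise = sqrt(9.8311e-26)
F_noise = 3.14e-13 N/sqrt(Hz)


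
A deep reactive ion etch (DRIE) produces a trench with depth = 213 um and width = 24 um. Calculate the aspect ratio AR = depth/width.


Step 1: AR = depth / width
Step 2: AR = 213 / 24
AR = 8.9


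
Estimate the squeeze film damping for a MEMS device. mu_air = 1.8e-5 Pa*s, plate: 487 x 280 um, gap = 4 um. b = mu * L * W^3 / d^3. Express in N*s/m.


Step 1: Convert to SI.
L = 487e-6 m, W = 280e-6 m, d = 4e-6 m
Step 2: W^3 = (280e-6)^3 = 2.20e-11 m^3
Step 3: d^3 = (4e-6)^3 = 6.40e-17 m^3
Step 4: b = 1.8e-5 * 487e-6 * 2.20e-11 / 6.40e-17
b = 3.01e-03 N*s/m


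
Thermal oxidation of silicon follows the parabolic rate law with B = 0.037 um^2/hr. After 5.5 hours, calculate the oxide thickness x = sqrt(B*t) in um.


Step 1: Compute B*t = 0.037 * 5.5 = 0.2035
Step 2: x = sqrt(0.2035)
x = 0.451 um


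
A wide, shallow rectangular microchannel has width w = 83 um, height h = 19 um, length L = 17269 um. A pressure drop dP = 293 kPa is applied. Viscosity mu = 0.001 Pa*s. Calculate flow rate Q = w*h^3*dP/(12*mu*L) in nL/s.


Step 1: Convert all dimensions to SI (meters).
w = 83e-6 m, h = 19e-6 m, L = 17269e-6 m, dP = 293e3 Pa
Step 2: Q = w * h^3 * dP / (12 * mu * L)
Q = 83e-6 * (19e-6)^3 * 293e3 / (12 * 0.001 * 17269e-6) = 8.049299e-10 m^3/s
Step 3: Convert Q from m^3/s to nL/s (1 m^3 = 1e12 nL, so multiply by 1e12).
Q = 804.93 nL/s


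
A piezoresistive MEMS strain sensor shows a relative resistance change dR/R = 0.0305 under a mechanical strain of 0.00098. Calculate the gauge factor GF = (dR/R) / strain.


Step 1: Identify values.
dR/R = 0.0305, strain = 0.00098
Step 2: GF = (dR/R) / strain = 0.0305 / 0.00098
GF = 31.1


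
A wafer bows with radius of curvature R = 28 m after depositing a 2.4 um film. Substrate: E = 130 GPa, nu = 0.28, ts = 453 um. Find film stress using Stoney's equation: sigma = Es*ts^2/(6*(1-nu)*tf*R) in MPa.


Step 1: Compute numerator: Es * ts^2 = 130 * 453^2 = 26677170 (GPa*um^2)
Step 2: Compute denominator (R in um): 6*(1-nu)*tf*R = 6*0.72*2.4*28e6 = 290304000.0 (um^2)
Step 3: sigma (GPa) = 26677170 / 290304000.0 = 9.1894e-02 GPa
Step 4: Convert to MPa (x1000): sigma = 91.9 MPa


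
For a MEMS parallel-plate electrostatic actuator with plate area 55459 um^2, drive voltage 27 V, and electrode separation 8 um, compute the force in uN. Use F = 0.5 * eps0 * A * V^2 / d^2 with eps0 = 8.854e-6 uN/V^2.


Step 1: Identify parameters.
eps0 = 8.854e-6 uN/V^2, A = 55459 um^2, V = 27 V, d = 8 um
Step 2: Compute V^2 = 27^2 = 729
Step 3: Compute d^2 = 8^2 = 64
Step 4: F = 0.5 * 8.854e-6 * 55459 * 729 / 64
F = 2.797 uN


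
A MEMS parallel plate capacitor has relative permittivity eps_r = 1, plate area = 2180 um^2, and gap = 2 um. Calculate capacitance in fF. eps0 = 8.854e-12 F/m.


Step 1: Convert area to m^2: A = 2180e-12 m^2
Step 2: Convert gap to m: d = 2e-6 m
Step 3: C = eps0 * eps_r * A / d
C = 8.854e-12 * 1 * 2180e-12 / 2e-6
Step 4: Convert to fF (multiply by 1e15).
C = 9.65 fF


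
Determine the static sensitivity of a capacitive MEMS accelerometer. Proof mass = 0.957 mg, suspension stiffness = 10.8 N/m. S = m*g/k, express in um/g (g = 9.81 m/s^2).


Step 1: Convert mass: m = 0.957 mg = 9.57e-07 kg
Step 2: S = m * g / k = 9.57e-07 * 9.81 / 10.8
Step 3: S = 8.69e-07 m/g
Step 4: Convert to um/g: S = 0.869 um/g


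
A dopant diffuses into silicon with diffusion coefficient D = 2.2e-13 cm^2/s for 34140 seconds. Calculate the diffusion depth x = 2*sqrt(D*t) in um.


Step 1: Compute D*t = 2.2e-13 * 34140 = 7.5108e-09 cm^2
Step 2: sqrt(D*t) = 8.66649e-05 cm
Step 3: x = 2 * 8.66649e-05 cm = 1.733298e-04 cm
Step 4: Convert to um (1 cm = 1e4 um): x = 1.733 um


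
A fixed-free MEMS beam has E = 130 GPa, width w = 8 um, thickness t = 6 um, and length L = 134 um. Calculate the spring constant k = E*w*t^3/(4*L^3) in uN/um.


Step 1: Convert E to consistent units (1 GPa = 1000 uN/um^2).
E = 130 GPa = 130000 uN/um^2
Step 2: Compute t^3 = 6^3 = 216
Step 3: Compute L^3 = 134^3 = 2406104
Step 4: k = 130000 * 8 * 216 / (4 * 2406104)
k = 23.3406 uN/um


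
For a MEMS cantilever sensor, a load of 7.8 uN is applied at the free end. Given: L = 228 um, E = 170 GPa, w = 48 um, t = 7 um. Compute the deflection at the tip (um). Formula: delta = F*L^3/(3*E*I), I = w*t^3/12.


Step 1: Calculate the second moment of area.
I = w * t^3 / 12 = 48 * 7^3 / 12 = 1372.0 um^4
Step 2: Convert E to consistent units (1 GPa = 1000 uN/um^2).
E = 170 GPa = 170000 uN/um^2
Step 3: Calculate tip deflection.
delta = F * L^3 / (3 * E * I)
delta = 7.8 * 228^3 / (3 * 170000 * 1372.0)
delta = 0.1321 um


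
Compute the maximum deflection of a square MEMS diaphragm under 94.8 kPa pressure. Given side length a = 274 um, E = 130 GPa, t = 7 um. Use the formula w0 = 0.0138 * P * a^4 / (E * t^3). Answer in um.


Step 1: Convert pressure to compatible units (E is in GPa, so P in GPa).
P = 94.8 kPa = 94.8e-6 GPa
Step 2: Compute numerator: 0.0138 * P * a^4.
a^4 = 274^4 = 5636405776
numerator = 0.0138 * 94.8e-6 * 5636405776 = 7.37377e+03
Step 3: Compute denominator: E * t^3 = 130 * 7^3 = 44590
Step 4: w0 = numerator / denominator = 7.37377e+03 / 44590 = 0.1654 um


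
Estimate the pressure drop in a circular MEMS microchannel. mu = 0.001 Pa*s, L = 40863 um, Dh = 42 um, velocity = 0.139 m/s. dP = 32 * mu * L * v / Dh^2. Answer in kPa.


Step 1: Convert to SI: L = 40863e-6 m, Dh = 42e-6 m
Step 2: dP = 32 * 0.001 * 40863e-6 * 0.139 / (42e-6)^2
Step 3: dP = 103037.77 Pa
Step 4: Convert to kPa: dP = 103.04 kPa


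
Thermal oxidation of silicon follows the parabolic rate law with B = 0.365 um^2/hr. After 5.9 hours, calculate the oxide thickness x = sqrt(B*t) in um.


Step 1: Compute B*t = 0.365 * 5.9 = 2.1535
Step 2: x = sqrt(2.1535)
x = 1.467 um


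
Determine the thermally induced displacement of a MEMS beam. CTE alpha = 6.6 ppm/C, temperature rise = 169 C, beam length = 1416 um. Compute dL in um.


Step 1: Convert CTE: alpha = 6.6 ppm/C = 6.6e-6 /C
Step 2: dL = 6.6e-6 * 169 * 1416
dL = 1.5794 um


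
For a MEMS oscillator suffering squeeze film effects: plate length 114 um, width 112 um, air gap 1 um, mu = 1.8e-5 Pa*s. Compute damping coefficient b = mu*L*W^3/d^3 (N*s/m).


Step 1: Convert to SI.
L = 114e-6 m, W = 112e-6 m, d = 1e-6 m
Step 2: W^3 = (112e-6)^3 = 1.40e-12 m^3
Step 3: d^3 = (1e-6)^3 = 1.00e-18 m^3
Step 4: b = 1.8e-5 * 114e-6 * 1.40e-12 / 1.00e-18
b = 2.88e-03 N*s/m


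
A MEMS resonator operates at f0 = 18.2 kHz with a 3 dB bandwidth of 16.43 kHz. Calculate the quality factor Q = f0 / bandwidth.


Step 1: Q = f0 / bandwidth
Step 2: Q = 18.2 / 16.43
Q = 1.1


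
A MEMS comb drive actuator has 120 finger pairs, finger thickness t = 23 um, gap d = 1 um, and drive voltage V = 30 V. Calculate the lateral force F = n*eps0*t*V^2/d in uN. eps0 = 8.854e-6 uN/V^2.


Step 1: Parameters: n=120, eps0=8.854e-6 uN/V^2, t=23 um, V=30 V, d=1 um
Step 2: V^2 = 900
Step 3: F = 120 * 8.854e-6 * 23 * 900 / 1
F = 21.993 uN


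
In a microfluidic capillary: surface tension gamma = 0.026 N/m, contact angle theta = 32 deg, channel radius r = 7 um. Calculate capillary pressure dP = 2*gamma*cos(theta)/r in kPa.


Step 1: cos(32 deg) = 0.848
Step 2: Convert r to m: r = 7e-6 m
Step 3: dP = 2 * 0.026 * 0.848 / 7e-6 = 6299.4 Pa
Step 4: Convert Pa to kPa (divide by 1000).
dP = 6.3 kPa


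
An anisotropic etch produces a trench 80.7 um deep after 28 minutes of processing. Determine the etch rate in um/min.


Step 1: Etch rate = depth / time
Step 2: rate = 80.7 / 28
rate = 2.882 um/min


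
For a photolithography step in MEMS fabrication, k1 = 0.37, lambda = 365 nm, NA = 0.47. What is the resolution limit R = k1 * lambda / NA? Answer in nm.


Step 1: Identify values: k1 = 0.37, lambda = 365 nm, NA = 0.47
Step 2: R = k1 * lambda / NA
R = 0.37 * 365 / 0.47
R = 287.3 nm


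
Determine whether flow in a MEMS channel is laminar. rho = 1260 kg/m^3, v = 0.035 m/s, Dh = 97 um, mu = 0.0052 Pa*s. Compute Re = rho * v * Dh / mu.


Step 1: Convert Dh to meters: Dh = 97e-6 m
Step 2: Re = rho * v * Dh / mu
Re = 1260 * 0.035 * 97e-6 / 0.0052
Re = 0.823
Since Re = 0.823 is below ~2300, the flow is laminar.


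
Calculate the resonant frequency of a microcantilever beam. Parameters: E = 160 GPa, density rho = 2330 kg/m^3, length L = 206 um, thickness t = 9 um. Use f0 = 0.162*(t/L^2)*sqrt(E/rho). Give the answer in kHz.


Step 1: Convert units to SI.
t_SI = 9e-6 m, L_SI = 206e-6 m
Step 2: Calculate sqrt(E/rho).
sqrt(160e9 / 2330) = 8286.71 m/s
Step 3: Compute f0.
f0 = 0.162 * 9e-6 / (206e-6)^2 * 8286.71 = 284711.6 Hz = 284.71 kHz


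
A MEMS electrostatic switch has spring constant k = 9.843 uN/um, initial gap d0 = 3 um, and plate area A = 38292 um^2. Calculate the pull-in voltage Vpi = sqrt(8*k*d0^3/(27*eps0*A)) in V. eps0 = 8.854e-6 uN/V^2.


Step 1: Compute numerator: 8 * k * d0^3 = 8 * 9.843 * 3^3 = 2126.088
Step 2: Compute denominator: 27 * eps0 * A = 27 * 8.854e-6 * 38292 = 9.154009
Step 3: Vpi = sqrt(2126.088 / 9.154009)
Vpi = 15.24 V


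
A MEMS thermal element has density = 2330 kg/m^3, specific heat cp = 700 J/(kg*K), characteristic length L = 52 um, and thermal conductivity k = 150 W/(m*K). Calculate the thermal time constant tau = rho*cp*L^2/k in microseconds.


Step 1: Convert L to m: L = 52e-6 m
Step 2: L^2 = (52e-6)^2 = 2.704e-09 m^2
Step 3: tau = 2330 * 700 * 2.704e-09 / 150 = 2.940149e-05 s
Step 4: Convert to microseconds (multiply by 1e6).
tau = 29.401 us


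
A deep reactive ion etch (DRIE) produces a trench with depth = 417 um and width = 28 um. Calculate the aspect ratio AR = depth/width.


Step 1: AR = depth / width
Step 2: AR = 417 / 28
AR = 14.9


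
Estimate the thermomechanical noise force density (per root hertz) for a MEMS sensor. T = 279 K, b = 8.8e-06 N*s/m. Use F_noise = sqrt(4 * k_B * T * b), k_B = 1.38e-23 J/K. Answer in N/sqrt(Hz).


Step 1: Compute 4 * k_B * T * b
= 4 * 1.38e-23 * 279 * 8.8e-06
= 1.3553e-25 N^2/Hz
Step 2: F_noise = sqrt(1.3553e-25)
F_noise = 3.68e-13 N/sqrt(Hz)


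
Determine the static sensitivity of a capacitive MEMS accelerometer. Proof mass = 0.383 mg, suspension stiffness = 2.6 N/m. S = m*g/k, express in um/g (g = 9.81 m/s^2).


Step 1: Convert mass: m = 0.383 mg = 3.83e-07 kg
Step 2: S = m * g / k = 3.83e-07 * 9.81 / 2.6
Step 3: S = 1.45e-06 m/g
Step 4: Convert to um/g: S = 1.445 um/g


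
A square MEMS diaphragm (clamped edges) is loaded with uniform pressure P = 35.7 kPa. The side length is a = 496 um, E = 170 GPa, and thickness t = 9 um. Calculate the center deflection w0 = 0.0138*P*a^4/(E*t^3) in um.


Step 1: Convert pressure to compatible units (E is in GPa, so P in GPa).
P = 35.7 kPa = 35.7e-6 GPa
Step 2: Compute numerator: 0.0138 * P * a^4.
a^4 = 496^4 = 60523872256
numerator = 0.0138 * 35.7e-6 * 60523872256 = 2.98177e+04
Step 3: Compute denominator: E * t^3 = 170 * 9^3 = 123930
Step 4: w0 = numerator / denominator = 2.98177e+04 / 123930 = 0.2406 um


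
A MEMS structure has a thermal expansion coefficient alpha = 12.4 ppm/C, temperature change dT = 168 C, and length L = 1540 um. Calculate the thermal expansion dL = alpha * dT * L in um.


Step 1: Convert CTE: alpha = 12.4 ppm/C = 12.4e-6 /C
Step 2: dL = 12.4e-6 * 168 * 1540
dL = 3.2081 um


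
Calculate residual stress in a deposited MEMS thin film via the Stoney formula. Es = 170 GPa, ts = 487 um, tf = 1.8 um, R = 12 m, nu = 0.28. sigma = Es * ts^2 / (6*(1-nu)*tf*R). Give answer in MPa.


Step 1: Compute numerator: Es * ts^2 = 170 * 487^2 = 40318730 (GPa*um^2)
Step 2: Compute denominator (R in um): 6*(1-nu)*tf*R = 6*0.72*1.8*12e6 = 93312000.0 (um^2)
Step 3: sigma (GPa) = 40318730 / 93312000.0 = 4.32085e-01 GPa
Step 4: Convert to MPa (x1000): sigma = 432.1 MPa


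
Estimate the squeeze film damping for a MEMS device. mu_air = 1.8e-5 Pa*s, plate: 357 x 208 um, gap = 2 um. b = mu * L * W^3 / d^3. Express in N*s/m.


Step 1: Convert to SI.
L = 357e-6 m, W = 208e-6 m, d = 2e-6 m
Step 2: W^3 = (208e-6)^3 = 9.00e-12 m^3
Step 3: d^3 = (2e-6)^3 = 8.00e-18 m^3
Step 4: b = 1.8e-5 * 357e-6 * 9.00e-12 / 8.00e-18
b = 7.23e-03 N*s/m


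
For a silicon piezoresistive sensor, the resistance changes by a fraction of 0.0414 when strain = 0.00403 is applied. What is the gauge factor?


Step 1: Identify values.
dR/R = 0.0414, strain = 0.00403
Step 2: GF = (dR/R) / strain = 0.0414 / 0.00403
GF = 10.3


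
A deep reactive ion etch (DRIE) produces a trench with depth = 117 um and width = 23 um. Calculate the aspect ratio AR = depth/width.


Step 1: AR = depth / width
Step 2: AR = 117 / 23
AR = 5.1


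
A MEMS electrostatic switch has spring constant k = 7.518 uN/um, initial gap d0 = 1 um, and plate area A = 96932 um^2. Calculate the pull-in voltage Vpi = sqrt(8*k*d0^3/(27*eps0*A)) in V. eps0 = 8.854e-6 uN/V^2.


Step 1: Compute numerator: 8 * k * d0^3 = 8 * 7.518 * 1^3 = 60.144
Step 2: Compute denominator: 27 * eps0 * A = 27 * 8.854e-6 * 96932 = 23.17237
Step 3: Vpi = sqrt(60.144 / 23.17237)
Vpi = 1.61 V


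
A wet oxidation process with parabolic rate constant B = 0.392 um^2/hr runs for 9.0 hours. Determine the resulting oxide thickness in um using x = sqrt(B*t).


Step 1: Compute B*t = 0.392 * 9.0 = 3.528
Step 2: x = sqrt(3.528)
x = 1.878 um


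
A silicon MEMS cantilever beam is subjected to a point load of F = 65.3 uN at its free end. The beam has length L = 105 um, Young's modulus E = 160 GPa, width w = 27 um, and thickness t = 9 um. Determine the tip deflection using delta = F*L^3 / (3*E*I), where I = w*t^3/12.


Step 1: Calculate the second moment of area.
I = w * t^3 / 12 = 27 * 9^3 / 12 = 1640.25 um^4
Step 2: Convert E to consistent units (1 GPa = 1000 uN/um^2).
E = 160 GPa = 160000 uN/um^2
Step 3: Calculate tip deflection.
delta = F * L^3 / (3 * E * I)
delta = 65.3 * 105^3 / (3 * 160000 * 1640.25)
delta = 0.096 um


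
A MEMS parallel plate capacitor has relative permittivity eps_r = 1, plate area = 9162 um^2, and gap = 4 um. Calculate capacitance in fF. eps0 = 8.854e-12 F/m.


Step 1: Convert area to m^2: A = 9162e-12 m^2
Step 2: Convert gap to m: d = 4e-6 m
Step 3: C = eps0 * eps_r * A / d
C = 8.854e-12 * 1 * 9162e-12 / 4e-6
Step 4: Convert to fF (multiply by 1e15).
C = 20.28 fF


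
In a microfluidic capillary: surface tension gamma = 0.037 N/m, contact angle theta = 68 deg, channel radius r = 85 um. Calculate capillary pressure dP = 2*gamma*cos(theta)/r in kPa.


Step 1: cos(68 deg) = 0.3746
Step 2: Convert r to m: r = 85e-6 m
Step 3: dP = 2 * 0.037 * 0.3746 / 85e-6 = 326.1 Pa
Step 4: Convert Pa to kPa (divide by 1000).
dP = 0.33 kPa


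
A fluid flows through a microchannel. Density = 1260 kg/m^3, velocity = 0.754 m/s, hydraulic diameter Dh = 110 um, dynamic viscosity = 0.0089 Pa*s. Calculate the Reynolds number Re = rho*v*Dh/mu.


Step 1: Convert Dh to meters: Dh = 110e-6 m
Step 2: Re = rho * v * Dh / mu
Re = 1260 * 0.754 * 110e-6 / 0.0089
Re = 11.742


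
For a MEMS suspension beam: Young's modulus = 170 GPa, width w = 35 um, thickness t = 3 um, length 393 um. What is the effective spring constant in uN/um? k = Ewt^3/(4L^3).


Step 1: Convert E to consistent units (1 GPa = 1000 uN/um^2).
E = 170 GPa = 170000 uN/um^2
Step 2: Compute t^3 = 3^3 = 27
Step 3: Compute L^3 = 393^3 = 60698457
Step 4: k = 170000 * 35 * 27 / (4 * 60698457)
k = 0.6617 uN/um


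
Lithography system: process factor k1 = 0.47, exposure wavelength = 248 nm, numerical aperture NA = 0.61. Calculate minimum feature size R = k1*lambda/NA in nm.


Step 1: Identify values: k1 = 0.47, lambda = 248 nm, NA = 0.61
Step 2: R = k1 * lambda / NA
R = 0.47 * 248 / 0.61
R = 191.1 nm


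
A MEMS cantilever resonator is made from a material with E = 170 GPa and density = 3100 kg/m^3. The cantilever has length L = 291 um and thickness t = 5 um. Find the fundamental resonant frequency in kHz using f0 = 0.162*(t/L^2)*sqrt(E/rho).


Step 1: Convert units to SI.
t_SI = 5e-6 m, L_SI = 291e-6 m
Step 2: Calculate sqrt(E/rho).
sqrt(170e9 / 3100) = 7405.32 m/s
Step 3: Compute f0.
f0 = 0.162 * 5e-6 / (291e-6)^2 * 7405.32 = 70834.2 Hz = 70.83 kHz


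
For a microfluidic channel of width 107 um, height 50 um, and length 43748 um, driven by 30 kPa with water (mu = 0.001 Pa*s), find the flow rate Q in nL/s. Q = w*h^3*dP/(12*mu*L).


Step 1: Convert all dimensions to SI (meters).
w = 107e-6 m, h = 50e-6 m, L = 43748e-6 m, dP = 30e3 Pa
Step 2: Q = w * h^3 * dP / (12 * mu * L)
Q = 107e-6 * (50e-6)^3 * 30e3 / (12 * 0.001 * 43748e-6) = 7.6432065e-10 m^3/s
Step 3: Convert Q from m^3/s to nL/s (1 m^3 = 1e12 nL, so multiply by 1e12).
Q = 764.321 nL/s


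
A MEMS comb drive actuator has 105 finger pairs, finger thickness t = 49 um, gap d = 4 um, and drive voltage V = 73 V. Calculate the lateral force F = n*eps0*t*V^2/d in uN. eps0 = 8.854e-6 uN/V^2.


Step 1: Parameters: n=105, eps0=8.854e-6 uN/V^2, t=49 um, V=73 V, d=4 um
Step 2: V^2 = 5329
Step 3: F = 105 * 8.854e-6 * 49 * 5329 / 4
F = 60.689 uN


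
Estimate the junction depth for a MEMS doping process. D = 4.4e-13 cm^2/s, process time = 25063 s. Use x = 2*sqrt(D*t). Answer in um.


Step 1: Compute D*t = 4.4e-13 * 25063 = 1.102772e-08 cm^2
Step 2: sqrt(D*t) = 1.05e-04 cm
Step 3: x = 2 * 1.05e-04 cm = 2.1e-04 cm
Step 4: Convert to um (1 cm = 1e4 um): x = 2.1 um


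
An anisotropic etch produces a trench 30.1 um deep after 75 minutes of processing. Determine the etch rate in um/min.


Step 1: Etch rate = depth / time
Step 2: rate = 30.1 / 75
rate = 0.401 um/min


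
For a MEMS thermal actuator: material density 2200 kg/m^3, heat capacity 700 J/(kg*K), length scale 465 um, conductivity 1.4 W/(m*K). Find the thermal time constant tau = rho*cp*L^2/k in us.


Step 1: Convert L to m: L = 465e-6 m
Step 2: L^2 = (465e-6)^2 = 2.16225e-07 m^2
Step 3: tau = 2200 * 700 * 2.16225e-07 / 1.4 = 2.378475e-01 s
Step 4: Convert to microseconds (multiply by 1e6).
tau = 237847.5 us


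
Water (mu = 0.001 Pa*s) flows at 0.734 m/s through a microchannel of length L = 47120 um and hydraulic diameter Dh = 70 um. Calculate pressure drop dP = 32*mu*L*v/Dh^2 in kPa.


Step 1: Convert to SI: L = 47120e-6 m, Dh = 70e-6 m
Step 2: dP = 32 * 0.001 * 47120e-6 * 0.734 / (70e-6)^2
Step 3: dP = 225868.28 Pa
Step 4: Convert to kPa: dP = 225.87 kPa


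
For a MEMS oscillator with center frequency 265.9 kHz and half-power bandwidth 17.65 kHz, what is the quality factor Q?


Step 1: Q = f0 / bandwidth
Step 2: Q = 265.9 / 17.65
Q = 15.1


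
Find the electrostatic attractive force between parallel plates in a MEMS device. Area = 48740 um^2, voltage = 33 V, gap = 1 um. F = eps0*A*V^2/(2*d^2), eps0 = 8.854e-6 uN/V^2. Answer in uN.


Step 1: Identify parameters.
eps0 = 8.854e-6 uN/V^2, A = 48740 um^2, V = 33 V, d = 1 um
Step 2: Compute V^2 = 33^2 = 1089
Step 3: Compute d^2 = 1^2 = 1
Step 4: F = 0.5 * 8.854e-6 * 48740 * 1089 / 1
F = 234.976 uN


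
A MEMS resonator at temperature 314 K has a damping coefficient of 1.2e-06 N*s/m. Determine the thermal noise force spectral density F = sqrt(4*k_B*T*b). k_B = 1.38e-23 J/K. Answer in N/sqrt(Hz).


Step 1: Compute 4 * k_B * T * b
= 4 * 1.38e-23 * 314 * 1.2e-06
= 2.0799e-26 N^2/Hz
Step 2: F_noise = sqrt(2.0799e-26)
F_noise = 1.44e-13 N/sqrt(Hz)


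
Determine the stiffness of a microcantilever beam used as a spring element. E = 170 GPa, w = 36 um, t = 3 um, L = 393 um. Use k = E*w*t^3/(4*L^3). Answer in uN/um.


Step 1: Convert E to consistent units (1 GPa = 1000 uN/um^2).
E = 170 GPa = 170000 uN/um^2
Step 2: Compute t^3 = 3^3 = 27
Step 3: Compute L^3 = 393^3 = 60698457
Step 4: k = 170000 * 36 * 27 / (4 * 60698457)
k = 0.6806 uN/um


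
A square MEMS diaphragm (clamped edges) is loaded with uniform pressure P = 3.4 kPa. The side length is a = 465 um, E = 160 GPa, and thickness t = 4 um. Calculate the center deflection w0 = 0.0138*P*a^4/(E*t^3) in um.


Step 1: Convert pressure to compatible units (E is in GPa, so P in GPa).
P = 3.4 kPa = 3.4e-6 GPa
Step 2: Compute numerator: 0.0138 * P * a^4.
a^4 = 465^4 = 46753250625
numerator = 0.0138 * 3.4e-6 * 46753250625 = 2.19366e+03
Step 3: Compute denominator: E * t^3 = 160 * 4^3 = 10240
Step 4: w0 = numerator / denominator = 2.19366e+03 / 10240 = 0.2142 um


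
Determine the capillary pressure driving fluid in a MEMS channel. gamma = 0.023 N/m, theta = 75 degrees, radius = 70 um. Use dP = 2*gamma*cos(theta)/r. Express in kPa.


Step 1: cos(75 deg) = 0.2588
Step 2: Convert r to m: r = 70e-6 m
Step 3: dP = 2 * 0.023 * 0.2588 / 70e-6 = 170.1 Pa
Step 4: Convert Pa to kPa (divide by 1000).
dP = 0.17 kPa


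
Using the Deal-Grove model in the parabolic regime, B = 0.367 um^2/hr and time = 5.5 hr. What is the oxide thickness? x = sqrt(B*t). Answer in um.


Step 1: Compute B*t = 0.367 * 5.5 = 2.0185
Step 2: x = sqrt(2.0185)
x = 1.421 um


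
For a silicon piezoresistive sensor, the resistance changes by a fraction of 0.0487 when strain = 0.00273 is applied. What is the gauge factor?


Step 1: Identify values.
dR/R = 0.0487, strain = 0.00273
Step 2: GF = (dR/R) / strain = 0.0487 / 0.00273
GF = 17.8


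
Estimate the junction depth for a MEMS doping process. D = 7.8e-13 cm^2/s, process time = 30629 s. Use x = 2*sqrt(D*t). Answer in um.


Step 1: Compute D*t = 7.8e-13 * 30629 = 2.389062e-08 cm^2
Step 2: sqrt(D*t) = 1.54566e-04 cm
Step 3: x = 2 * 1.54566e-04 cm = 3.09132e-04 cm
Step 4: Convert to um (1 cm = 1e4 um): x = 3.091 um


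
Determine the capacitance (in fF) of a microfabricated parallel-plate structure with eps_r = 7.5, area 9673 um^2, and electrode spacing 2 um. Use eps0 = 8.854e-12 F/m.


Step 1: Convert area to m^2: A = 9673e-12 m^2
Step 2: Convert gap to m: d = 2e-6 m
Step 3: C = eps0 * eps_r * A / d
C = 8.854e-12 * 7.5 * 9673e-12 / 2e-6
Step 4: Convert to fF (multiply by 1e15).
C = 321.17 fF


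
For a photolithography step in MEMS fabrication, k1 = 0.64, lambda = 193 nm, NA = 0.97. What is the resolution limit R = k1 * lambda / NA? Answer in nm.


Step 1: Identify values: k1 = 0.64, lambda = 193 nm, NA = 0.97
Step 2: R = k1 * lambda / NA
R = 0.64 * 193 / 0.97
R = 127.3 nm


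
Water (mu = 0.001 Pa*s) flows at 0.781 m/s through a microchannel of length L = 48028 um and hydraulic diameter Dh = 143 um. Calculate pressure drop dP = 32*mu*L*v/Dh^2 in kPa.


Step 1: Convert to SI: L = 48028e-6 m, Dh = 143e-6 m
Step 2: dP = 32 * 0.001 * 48028e-6 * 0.781 / (143e-6)^2
Step 3: dP = 58698.02 Pa
Step 4: Convert to kPa: dP = 58.7 kPa


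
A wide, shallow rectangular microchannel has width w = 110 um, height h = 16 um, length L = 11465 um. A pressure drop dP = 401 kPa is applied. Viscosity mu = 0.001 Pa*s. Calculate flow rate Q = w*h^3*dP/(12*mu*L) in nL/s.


Step 1: Convert all dimensions to SI (meters).
w = 110e-6 m, h = 16e-6 m, L = 11465e-6 m, dP = 401e3 Pa
Step 2: Q = w * h^3 * dP / (12 * mu * L)
Q = 110e-6 * (16e-6)^3 * 401e3 / (12 * 0.001 * 11465e-6) = 1.31323274e-09 m^3/s
Step 3: Convert Q from m^3/s to nL/s (1 m^3 = 1e12 nL, so multiply by 1e12).
Q = 1313.233 nL/s


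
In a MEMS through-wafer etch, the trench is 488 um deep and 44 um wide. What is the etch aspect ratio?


Step 1: AR = depth / width
Step 2: AR = 488 / 44
AR = 11.1


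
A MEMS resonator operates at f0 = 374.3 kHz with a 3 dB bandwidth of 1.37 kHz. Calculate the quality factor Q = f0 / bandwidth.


Step 1: Q = f0 / bandwidth
Step 2: Q = 374.3 / 1.37
Q = 273.2


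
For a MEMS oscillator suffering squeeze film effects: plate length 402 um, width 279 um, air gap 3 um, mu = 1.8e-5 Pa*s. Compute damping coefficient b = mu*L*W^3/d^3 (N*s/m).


Step 1: Convert to SI.
L = 402e-6 m, W = 279e-6 m, d = 3e-6 m
Step 2: W^3 = (279e-6)^3 = 2.17e-11 m^3
Step 3: d^3 = (3e-6)^3 = 2.70e-17 m^3
Step 4: b = 1.8e-5 * 402e-6 * 2.17e-11 / 2.70e-17
b = 5.82e-03 N*s/m


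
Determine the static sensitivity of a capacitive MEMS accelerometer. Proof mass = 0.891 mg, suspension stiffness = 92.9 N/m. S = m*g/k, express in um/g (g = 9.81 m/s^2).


Step 1: Convert mass: m = 0.891 mg = 8.91e-07 kg
Step 2: S = m * g / k = 8.91e-07 * 9.81 / 92.9
Step 3: S = 9.41e-08 m/g
Step 4: Convert to um/g: S = 0.094 um/g


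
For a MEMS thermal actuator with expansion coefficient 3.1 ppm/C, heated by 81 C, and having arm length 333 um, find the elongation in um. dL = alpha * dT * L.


Step 1: Convert CTE: alpha = 3.1 ppm/C = 3.1e-6 /C
Step 2: dL = 3.1e-6 * 81 * 333
dL = 0.0836 um


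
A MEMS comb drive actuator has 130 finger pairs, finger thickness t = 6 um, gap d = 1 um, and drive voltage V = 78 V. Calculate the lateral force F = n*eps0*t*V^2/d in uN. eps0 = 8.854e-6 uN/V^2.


Step 1: Parameters: n=130, eps0=8.854e-6 uN/V^2, t=6 um, V=78 V, d=1 um
Step 2: V^2 = 6084
Step 3: F = 130 * 8.854e-6 * 6 * 6084 / 1
F = 42.017 uN


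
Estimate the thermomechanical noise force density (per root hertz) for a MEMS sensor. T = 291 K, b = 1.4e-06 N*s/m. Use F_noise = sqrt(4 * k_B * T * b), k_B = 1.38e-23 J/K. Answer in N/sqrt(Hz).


Step 1: Compute 4 * k_B * T * b
= 4 * 1.38e-23 * 291 * 1.4e-06
= 2.2488e-26 N^2/Hz
Step 2: F_noise = sqrt(2.2488e-26)
F_noise = 1.50e-13 N/sqrt(Hz)


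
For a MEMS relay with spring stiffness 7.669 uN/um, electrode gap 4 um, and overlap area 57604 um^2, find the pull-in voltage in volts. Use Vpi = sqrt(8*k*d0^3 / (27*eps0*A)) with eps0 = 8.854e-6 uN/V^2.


Step 1: Compute numerator: 8 * k * d0^3 = 8 * 7.669 * 4^3 = 3926.528
Step 2: Compute denominator: 27 * eps0 * A = 27 * 8.854e-6 * 57604 = 13.770697
Step 3: Vpi = sqrt(3926.528 / 13.770697)
Vpi = 16.89 V


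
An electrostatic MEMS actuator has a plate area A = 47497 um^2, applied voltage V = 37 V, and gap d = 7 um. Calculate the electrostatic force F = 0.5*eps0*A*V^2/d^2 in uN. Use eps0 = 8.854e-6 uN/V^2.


Step 1: Identify parameters.
eps0 = 8.854e-6 uN/V^2, A = 47497 um^2, V = 37 V, d = 7 um
Step 2: Compute V^2 = 37^2 = 1369
Step 3: Compute d^2 = 7^2 = 49
Step 4: F = 0.5 * 8.854e-6 * 47497 * 1369 / 49
F = 5.875 uN


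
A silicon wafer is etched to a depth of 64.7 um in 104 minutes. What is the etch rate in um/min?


Step 1: Etch rate = depth / time
Step 2: rate = 64.7 / 104
rate = 0.622 um/min


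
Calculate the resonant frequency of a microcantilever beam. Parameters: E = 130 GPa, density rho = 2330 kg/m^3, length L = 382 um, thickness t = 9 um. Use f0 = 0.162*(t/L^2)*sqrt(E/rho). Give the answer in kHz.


Step 1: Convert units to SI.
t_SI = 9e-6 m, L_SI = 382e-6 m
Step 2: Calculate sqrt(E/rho).
sqrt(130e9 / 2330) = 7469.54 m/s
Step 3: Compute f0.
f0 = 0.162 * 9e-6 / (382e-6)^2 * 7469.54 = 74631.9 Hz = 74.63 kHz


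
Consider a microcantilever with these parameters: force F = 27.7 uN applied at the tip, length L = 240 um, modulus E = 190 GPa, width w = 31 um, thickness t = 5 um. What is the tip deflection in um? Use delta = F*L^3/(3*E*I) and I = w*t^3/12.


Step 1: Calculate the second moment of area.
I = w * t^3 / 12 = 31 * 5^3 / 12 = 322.9167 um^4
Step 2: Convert E to consistent units (1 GPa = 1000 uN/um^2).
E = 190 GPa = 190000 uN/um^2
Step 3: Calculate tip deflection.
delta = F * L^3 / (3 * E * I)
delta = 27.7 * 240^3 / (3 * 190000 * 322.9167)
delta = 2.0804 um


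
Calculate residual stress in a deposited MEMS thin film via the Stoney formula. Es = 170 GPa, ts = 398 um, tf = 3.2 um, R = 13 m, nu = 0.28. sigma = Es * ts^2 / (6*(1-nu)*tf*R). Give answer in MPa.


Step 1: Compute numerator: Es * ts^2 = 170 * 398^2 = 26928680 (GPa*um^2)
Step 2: Compute denominator (R in um): 6*(1-nu)*tf*R = 6*0.72*3.2*13e6 = 179712000.0 (um^2)
Step 3: sigma (GPa) = 26928680 / 179712000.0 = 1.49844e-01 GPa
Step 4: Convert to MPa (x1000): sigma = 149.8 MPa


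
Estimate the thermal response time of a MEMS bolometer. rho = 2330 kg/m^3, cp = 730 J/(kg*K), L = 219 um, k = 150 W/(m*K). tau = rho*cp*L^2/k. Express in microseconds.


Step 1: Convert L to m: L = 219e-6 m
Step 2: L^2 = (219e-6)^2 = 4.7961e-08 m^2
Step 3: tau = 2330 * 730 * 4.7961e-08 / 150 = 5.4384577e-04 s
Step 4: Convert to microseconds (multiply by 1e6).
tau = 543.846 us


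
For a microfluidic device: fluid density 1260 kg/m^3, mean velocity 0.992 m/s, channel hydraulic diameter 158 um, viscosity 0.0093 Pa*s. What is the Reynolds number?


Step 1: Convert Dh to meters: Dh = 158e-6 m
Step 2: Re = rho * v * Dh / mu
Re = 1260 * 0.992 * 158e-6 / 0.0093
Re = 21.235


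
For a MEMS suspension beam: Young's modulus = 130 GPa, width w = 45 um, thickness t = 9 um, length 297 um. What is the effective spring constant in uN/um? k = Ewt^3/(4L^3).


Step 1: Convert E to consistent units (1 GPa = 1000 uN/um^2).
E = 130 GPa = 130000 uN/um^2
Step 2: Compute t^3 = 9^3 = 729
Step 3: Compute L^3 = 297^3 = 26198073
Step 4: k = 130000 * 45 * 729 / (4 * 26198073)
k = 40.6962 uN/um


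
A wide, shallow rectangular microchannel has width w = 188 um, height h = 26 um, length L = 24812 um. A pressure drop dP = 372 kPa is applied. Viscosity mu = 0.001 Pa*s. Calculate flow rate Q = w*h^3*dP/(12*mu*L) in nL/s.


Step 1: Convert all dimensions to SI (meters).
w = 188e-6 m, h = 26e-6 m, L = 24812e-6 m, dP = 372e3 Pa
Step 2: Q = w * h^3 * dP / (12 * mu * L)
Q = 188e-6 * (26e-6)^3 * 372e3 / (12 * 0.001 * 24812e-6) = 4.12836241e-09 m^3/s
Step 3: Convert Q from m^3/s to nL/s (1 m^3 = 1e12 nL, so multiply by 1e12).
Q = 4128.362 nL/s


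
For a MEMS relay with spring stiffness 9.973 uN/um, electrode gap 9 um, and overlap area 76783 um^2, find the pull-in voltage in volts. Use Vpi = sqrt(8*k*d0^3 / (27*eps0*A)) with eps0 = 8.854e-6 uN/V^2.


Step 1: Compute numerator: 8 * k * d0^3 = 8 * 9.973 * 9^3 = 58162.536
Step 2: Compute denominator: 27 * eps0 * A = 27 * 8.854e-6 * 76783 = 18.35559
Step 3: Vpi = sqrt(58162.536 / 18.35559)
Vpi = 56.29 V


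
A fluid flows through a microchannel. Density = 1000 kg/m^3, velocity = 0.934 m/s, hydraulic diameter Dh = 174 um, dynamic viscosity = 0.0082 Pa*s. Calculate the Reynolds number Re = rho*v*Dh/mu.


Step 1: Convert Dh to meters: Dh = 174e-6 m
Step 2: Re = rho * v * Dh / mu
Re = 1000 * 0.934 * 174e-6 / 0.0082
Re = 19.819


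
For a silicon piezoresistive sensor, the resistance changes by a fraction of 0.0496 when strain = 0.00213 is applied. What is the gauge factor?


Step 1: Identify values.
dR/R = 0.0496, strain = 0.00213
Step 2: GF = (dR/R) / strain = 0.0496 / 0.00213
GF = 23.3


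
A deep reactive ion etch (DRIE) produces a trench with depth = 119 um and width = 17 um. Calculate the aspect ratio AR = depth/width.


Step 1: AR = depth / width
Step 2: AR = 119 / 17
AR = 7.0


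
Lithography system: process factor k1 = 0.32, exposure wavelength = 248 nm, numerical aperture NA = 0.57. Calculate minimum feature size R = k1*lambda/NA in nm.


Step 1: Identify values: k1 = 0.32, lambda = 248 nm, NA = 0.57
Step 2: R = k1 * lambda / NA
R = 0.32 * 248 / 0.57
R = 139.2 nm


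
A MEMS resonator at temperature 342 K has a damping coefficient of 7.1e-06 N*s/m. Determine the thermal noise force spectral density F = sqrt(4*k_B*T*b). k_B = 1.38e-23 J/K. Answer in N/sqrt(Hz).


Step 1: Compute 4 * k_B * T * b
= 4 * 1.38e-23 * 342 * 7.1e-06
= 1.3404e-25 N^2/Hz
Step 2: F_noise = sqrt(1.3404e-25)
F_noise = 3.66e-13 N/sqrt(Hz)


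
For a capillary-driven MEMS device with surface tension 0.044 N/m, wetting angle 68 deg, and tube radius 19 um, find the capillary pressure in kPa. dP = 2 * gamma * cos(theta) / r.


Step 1: cos(68 deg) = 0.3746
Step 2: Convert r to m: r = 19e-6 m
Step 3: dP = 2 * 0.044 * 0.3746 / 19e-6 = 1735.0 Pa
Step 4: Convert Pa to kPa (divide by 1000).
dP = 1.74 kPa


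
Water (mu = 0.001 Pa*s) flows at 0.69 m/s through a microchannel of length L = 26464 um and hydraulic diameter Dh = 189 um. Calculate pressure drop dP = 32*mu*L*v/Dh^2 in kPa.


Step 1: Convert to SI: L = 26464e-6 m, Dh = 189e-6 m
Step 2: dP = 32 * 0.001 * 26464e-6 * 0.69 / (189e-6)^2
Step 3: dP = 16358.03 Pa
Step 4: Convert to kPa: dP = 16.36 kPa


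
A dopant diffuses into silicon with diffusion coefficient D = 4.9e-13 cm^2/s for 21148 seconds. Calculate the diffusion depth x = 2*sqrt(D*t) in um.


Step 1: Compute D*t = 4.9e-13 * 21148 = 1.036252e-08 cm^2
Step 2: sqrt(D*t) = 1.01796e-04 cm
Step 3: x = 2 * 1.01796e-04 cm = 2.03592e-04 cm
Step 4: Convert to um (1 cm = 1e4 um): x = 2.036 um


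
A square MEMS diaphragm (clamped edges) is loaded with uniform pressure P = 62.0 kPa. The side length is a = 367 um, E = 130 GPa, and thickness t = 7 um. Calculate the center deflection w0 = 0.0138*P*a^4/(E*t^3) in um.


Step 1: Convert pressure to compatible units (E is in GPa, so P in GPa).
P = 62.0 kPa = 62.0e-6 GPa
Step 2: Compute numerator: 0.0138 * P * a^4.
a^4 = 367^4 = 18141126721
numerator = 0.0138 * 62.0e-6 * 18141126721 = 1.55215e+04
Step 3: Compute denominator: E * t^3 = 130 * 7^3 = 44590
Step 4: w0 = numerator / denominator = 1.55215e+04 / 44590 = 0.3481 um


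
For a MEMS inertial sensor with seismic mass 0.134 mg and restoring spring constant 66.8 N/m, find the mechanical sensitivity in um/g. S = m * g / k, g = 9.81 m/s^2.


Step 1: Convert mass: m = 0.134 mg = 1.34e-07 kg
Step 2: S = m * g / k = 1.34e-07 * 9.81 / 66.8
Step 3: S = 1.97e-08 m/g
Step 4: Convert to um/g: S = 0.02 um/g


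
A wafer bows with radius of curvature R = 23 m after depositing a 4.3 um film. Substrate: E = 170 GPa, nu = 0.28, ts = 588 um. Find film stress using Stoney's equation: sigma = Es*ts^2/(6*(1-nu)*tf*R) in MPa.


Step 1: Compute numerator: Es * ts^2 = 170 * 588^2 = 58776480 (GPa*um^2)
Step 2: Compute denominator (R in um): 6*(1-nu)*tf*R = 6*0.72*4.3*23e6 = 427248000.0 (um^2)
Step 3: sigma (GPa) = 58776480 / 427248000.0 = 1.3757e-01 GPa
Step 4: Convert to MPa (x1000): sigma = 137.6 MPa


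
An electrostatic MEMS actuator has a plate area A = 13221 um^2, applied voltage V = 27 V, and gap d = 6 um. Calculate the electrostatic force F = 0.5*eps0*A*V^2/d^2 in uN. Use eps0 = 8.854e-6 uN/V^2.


Step 1: Identify parameters.
eps0 = 8.854e-6 uN/V^2, A = 13221 um^2, V = 27 V, d = 6 um
Step 2: Compute V^2 = 27^2 = 729
Step 3: Compute d^2 = 6^2 = 36
Step 4: F = 0.5 * 8.854e-6 * 13221 * 729 / 36
F = 1.185 uN


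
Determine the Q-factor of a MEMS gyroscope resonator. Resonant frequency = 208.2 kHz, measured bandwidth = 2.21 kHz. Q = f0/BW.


Step 1: Q = f0 / bandwidth
Step 2: Q = 208.2 / 2.21
Q = 94.2


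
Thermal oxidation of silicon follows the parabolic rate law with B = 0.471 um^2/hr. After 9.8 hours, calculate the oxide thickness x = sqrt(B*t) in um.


Step 1: Compute B*t = 0.471 * 9.8 = 4.6158
Step 2: x = sqrt(4.6158)
x = 2.148 um


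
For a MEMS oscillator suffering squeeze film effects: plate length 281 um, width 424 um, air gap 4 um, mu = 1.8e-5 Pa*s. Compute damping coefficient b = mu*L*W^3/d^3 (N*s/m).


Step 1: Convert to SI.
L = 281e-6 m, W = 424e-6 m, d = 4e-6 m
Step 2: W^3 = (424e-6)^3 = 7.62e-11 m^3
Step 3: d^3 = (4e-6)^3 = 6.40e-17 m^3
Step 4: b = 1.8e-5 * 281e-6 * 7.62e-11 / 6.40e-17
b = 6.02e-03 N*s/m


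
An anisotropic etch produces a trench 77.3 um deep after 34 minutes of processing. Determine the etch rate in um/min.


Step 1: Etch rate = depth / time
Step 2: rate = 77.3 / 34
rate = 2.274 um/min


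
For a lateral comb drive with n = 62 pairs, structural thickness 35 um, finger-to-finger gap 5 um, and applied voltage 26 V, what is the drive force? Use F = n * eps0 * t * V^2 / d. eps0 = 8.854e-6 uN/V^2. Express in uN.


Step 1: Parameters: n=62, eps0=8.854e-6 uN/V^2, t=35 um, V=26 V, d=5 um
Step 2: V^2 = 676
Step 3: F = 62 * 8.854e-6 * 35 * 676 / 5
F = 2.598 uN


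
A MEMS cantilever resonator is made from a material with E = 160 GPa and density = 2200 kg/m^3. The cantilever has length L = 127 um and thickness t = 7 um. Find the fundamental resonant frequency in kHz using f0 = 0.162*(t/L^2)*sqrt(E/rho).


Step 1: Convert units to SI.
t_SI = 7e-6 m, L_SI = 127e-6 m
Step 2: Calculate sqrt(E/rho).
sqrt(160e9 / 2200) = 8528.03 m/s
Step 3: Compute f0.
f0 = 0.162 * 7e-6 / (127e-6)^2 * 8528.03 = 599589.9 Hz = 599.59 kHz


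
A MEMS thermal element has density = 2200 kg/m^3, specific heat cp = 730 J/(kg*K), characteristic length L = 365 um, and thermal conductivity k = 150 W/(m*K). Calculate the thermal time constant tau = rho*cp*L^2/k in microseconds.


Step 1: Convert L to m: L = 365e-6 m
Step 2: L^2 = (365e-6)^2 = 1.33225e-07 m^2
Step 3: tau = 2200 * 730 * 1.33225e-07 / 150 = 1.42639567e-03 s
Step 4: Convert to microseconds (multiply by 1e6).
tau = 1426.396 us


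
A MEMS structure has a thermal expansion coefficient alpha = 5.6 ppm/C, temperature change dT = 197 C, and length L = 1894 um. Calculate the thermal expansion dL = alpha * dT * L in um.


Step 1: Convert CTE: alpha = 5.6 ppm/C = 5.6e-6 /C
Step 2: dL = 5.6e-6 * 197 * 1894
dL = 2.0895 um


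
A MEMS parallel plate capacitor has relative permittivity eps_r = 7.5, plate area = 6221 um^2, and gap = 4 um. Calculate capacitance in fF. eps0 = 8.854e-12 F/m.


Step 1: Convert area to m^2: A = 6221e-12 m^2
Step 2: Convert gap to m: d = 4e-6 m
Step 3: C = eps0 * eps_r * A / d
C = 8.854e-12 * 7.5 * 6221e-12 / 4e-6
Step 4: Convert to fF (multiply by 1e15).
C = 103.28 fF


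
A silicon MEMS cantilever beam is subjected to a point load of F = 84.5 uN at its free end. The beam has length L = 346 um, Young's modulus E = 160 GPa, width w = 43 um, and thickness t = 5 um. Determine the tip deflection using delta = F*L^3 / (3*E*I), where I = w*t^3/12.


Step 1: Calculate the second moment of area.
I = w * t^3 / 12 = 43 * 5^3 / 12 = 447.9167 um^4
Step 2: Convert E to consistent units (1 GPa = 1000 uN/um^2).
E = 160 GPa = 160000 uN/um^2
Step 3: Calculate tip deflection.
delta = F * L^3 / (3 * E * I)
delta = 84.5 * 346^3 / (3 * 160000 * 447.9167)
delta = 16.2797 um
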